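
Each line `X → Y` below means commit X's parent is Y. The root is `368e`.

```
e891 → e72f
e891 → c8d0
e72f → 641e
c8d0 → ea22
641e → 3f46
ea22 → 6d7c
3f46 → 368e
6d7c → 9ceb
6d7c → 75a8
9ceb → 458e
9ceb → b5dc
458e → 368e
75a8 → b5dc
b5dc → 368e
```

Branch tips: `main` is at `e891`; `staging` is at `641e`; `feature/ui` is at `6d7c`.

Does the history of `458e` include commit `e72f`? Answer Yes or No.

No

Ancestors of 458e: {368e, 458e}.
e72f is not in that set, so it is not an ancestor of 458e.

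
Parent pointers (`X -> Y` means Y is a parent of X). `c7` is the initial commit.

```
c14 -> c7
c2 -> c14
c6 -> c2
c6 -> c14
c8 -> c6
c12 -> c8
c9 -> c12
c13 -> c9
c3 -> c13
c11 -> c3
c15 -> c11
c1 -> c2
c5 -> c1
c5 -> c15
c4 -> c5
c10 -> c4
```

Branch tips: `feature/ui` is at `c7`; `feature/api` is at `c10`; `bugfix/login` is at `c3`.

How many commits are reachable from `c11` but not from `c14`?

Reachable from c11: {c11, c12, c13, c14, c2, c3, c6, c7, c8, c9}.
Reachable from c14: {c14, c7}.
In c11's history but not c14's: {c11, c12, c13, c2, c3, c6, c8, c9} — 8 commits.

8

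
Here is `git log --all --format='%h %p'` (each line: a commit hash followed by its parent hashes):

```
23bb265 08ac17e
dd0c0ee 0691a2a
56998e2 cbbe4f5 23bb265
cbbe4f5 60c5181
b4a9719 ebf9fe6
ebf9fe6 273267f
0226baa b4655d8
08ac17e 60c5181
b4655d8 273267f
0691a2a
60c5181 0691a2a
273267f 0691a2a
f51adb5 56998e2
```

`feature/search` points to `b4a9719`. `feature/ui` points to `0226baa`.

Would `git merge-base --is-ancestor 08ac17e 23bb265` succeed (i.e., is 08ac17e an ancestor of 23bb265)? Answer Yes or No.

Ancestors of 23bb265 (commits reachable by following parents): {0691a2a, 08ac17e, 23bb265, 60c5181}.
08ac17e is in that set, so it is an ancestor of 23bb265.

Yes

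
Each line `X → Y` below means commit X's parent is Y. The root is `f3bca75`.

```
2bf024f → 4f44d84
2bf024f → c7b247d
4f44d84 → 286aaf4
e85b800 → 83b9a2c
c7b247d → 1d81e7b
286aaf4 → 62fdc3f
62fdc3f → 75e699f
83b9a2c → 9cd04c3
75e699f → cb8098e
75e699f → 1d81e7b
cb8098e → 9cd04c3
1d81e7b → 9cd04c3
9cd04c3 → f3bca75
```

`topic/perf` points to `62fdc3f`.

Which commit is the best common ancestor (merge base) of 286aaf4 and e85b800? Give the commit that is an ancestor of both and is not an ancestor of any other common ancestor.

Ancestors of 286aaf4: {1d81e7b, 286aaf4, 62fdc3f, 75e699f, 9cd04c3, cb8098e, f3bca75}.
Ancestors of e85b800: {83b9a2c, 9cd04c3, e85b800, f3bca75}.
Common ancestors: {9cd04c3, f3bca75}.
Among these, 9cd04c3 is not an ancestor of any other common ancestor — it is the merge base.

9cd04c3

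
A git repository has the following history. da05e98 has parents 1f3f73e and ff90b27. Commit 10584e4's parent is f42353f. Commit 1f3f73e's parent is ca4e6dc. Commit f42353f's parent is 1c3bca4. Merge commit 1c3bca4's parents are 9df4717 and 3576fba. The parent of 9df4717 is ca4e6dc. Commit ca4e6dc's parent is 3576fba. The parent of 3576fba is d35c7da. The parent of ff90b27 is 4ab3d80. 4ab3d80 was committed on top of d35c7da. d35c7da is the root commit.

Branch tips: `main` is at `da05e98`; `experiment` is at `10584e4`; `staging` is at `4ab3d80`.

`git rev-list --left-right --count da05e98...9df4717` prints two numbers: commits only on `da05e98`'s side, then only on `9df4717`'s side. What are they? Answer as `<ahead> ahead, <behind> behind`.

4 ahead, 1 behind

Reachable from da05e98: {1f3f73e, 3576fba, 4ab3d80, ca4e6dc, d35c7da, da05e98, ff90b27}.
Reachable from 9df4717: {3576fba, 9df4717, ca4e6dc, d35c7da}.
Only in da05e98's history (ahead): {1f3f73e, 4ab3d80, da05e98, ff90b27} — 4.
Only in 9df4717's history (behind): {9df4717} — 1.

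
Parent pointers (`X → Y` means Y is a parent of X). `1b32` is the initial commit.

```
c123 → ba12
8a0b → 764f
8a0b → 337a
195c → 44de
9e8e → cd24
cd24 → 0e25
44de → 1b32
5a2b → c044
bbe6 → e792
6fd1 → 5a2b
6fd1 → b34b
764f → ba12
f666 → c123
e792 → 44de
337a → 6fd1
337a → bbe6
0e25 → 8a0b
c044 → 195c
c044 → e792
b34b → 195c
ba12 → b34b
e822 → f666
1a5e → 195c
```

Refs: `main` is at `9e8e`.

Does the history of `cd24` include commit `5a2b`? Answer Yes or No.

Yes

Ancestors of cd24 (commits reachable by following parents): {0e25, 195c, 1b32, 337a, 44de, 5a2b, 6fd1, 764f, 8a0b, b34b, ba12, bbe6, c044, cd24, e792}.
5a2b is in that set, so it is an ancestor of cd24.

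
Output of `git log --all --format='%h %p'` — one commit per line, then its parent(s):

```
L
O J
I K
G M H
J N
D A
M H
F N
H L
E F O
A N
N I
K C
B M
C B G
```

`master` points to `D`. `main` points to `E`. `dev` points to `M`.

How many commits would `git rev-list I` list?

Walking parent pointers from I: reachable set = {B, C, G, H, I, K, L, M}.
That is 8 commits.

8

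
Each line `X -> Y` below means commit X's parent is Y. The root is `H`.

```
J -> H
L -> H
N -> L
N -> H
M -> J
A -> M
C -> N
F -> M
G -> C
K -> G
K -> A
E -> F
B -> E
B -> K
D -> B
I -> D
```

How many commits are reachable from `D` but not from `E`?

Reachable from D: {A, B, C, D, E, F, G, H, J, K, L, M, N}.
Reachable from E: {E, F, H, J, M}.
In D's history but not E's: {A, B, C, D, G, K, L, N} — 8 commits.

8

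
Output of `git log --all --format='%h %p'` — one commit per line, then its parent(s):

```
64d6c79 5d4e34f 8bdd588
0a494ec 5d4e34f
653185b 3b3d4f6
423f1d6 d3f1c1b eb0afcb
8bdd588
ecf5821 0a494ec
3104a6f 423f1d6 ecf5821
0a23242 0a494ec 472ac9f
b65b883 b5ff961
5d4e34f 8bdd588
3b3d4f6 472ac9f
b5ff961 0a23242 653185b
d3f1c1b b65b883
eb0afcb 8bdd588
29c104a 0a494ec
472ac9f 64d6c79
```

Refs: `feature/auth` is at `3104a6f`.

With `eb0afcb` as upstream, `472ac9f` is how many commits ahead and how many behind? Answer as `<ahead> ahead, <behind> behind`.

3 ahead, 1 behind

Reachable from 472ac9f: {472ac9f, 5d4e34f, 64d6c79, 8bdd588}.
Reachable from eb0afcb: {8bdd588, eb0afcb}.
Only in 472ac9f's history (ahead): {472ac9f, 5d4e34f, 64d6c79} — 3.
Only in eb0afcb's history (behind): {eb0afcb} — 1.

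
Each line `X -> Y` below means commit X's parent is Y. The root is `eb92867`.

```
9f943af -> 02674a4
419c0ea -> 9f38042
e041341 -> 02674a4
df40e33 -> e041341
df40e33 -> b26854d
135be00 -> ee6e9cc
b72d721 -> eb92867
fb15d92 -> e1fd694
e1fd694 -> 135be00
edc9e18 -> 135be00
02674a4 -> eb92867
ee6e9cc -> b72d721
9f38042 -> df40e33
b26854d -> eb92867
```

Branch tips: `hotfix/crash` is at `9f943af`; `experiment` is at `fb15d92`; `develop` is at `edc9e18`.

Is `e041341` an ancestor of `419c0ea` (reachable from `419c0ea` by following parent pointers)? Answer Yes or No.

Yes

Ancestors of 419c0ea (commits reachable by following parents): {02674a4, 419c0ea, 9f38042, b26854d, df40e33, e041341, eb92867}.
e041341 is in that set, so it is an ancestor of 419c0ea.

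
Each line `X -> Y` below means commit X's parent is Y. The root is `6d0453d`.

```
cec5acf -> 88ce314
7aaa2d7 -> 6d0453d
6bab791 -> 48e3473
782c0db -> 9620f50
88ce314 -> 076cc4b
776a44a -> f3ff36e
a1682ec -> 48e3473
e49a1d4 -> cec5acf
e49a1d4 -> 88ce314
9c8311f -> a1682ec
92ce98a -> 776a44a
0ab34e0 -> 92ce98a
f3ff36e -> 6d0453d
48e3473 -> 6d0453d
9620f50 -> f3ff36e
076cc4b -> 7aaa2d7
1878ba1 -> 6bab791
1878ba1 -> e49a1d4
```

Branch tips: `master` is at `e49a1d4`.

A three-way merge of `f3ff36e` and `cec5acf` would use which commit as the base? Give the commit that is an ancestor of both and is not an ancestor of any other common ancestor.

Ancestors of f3ff36e: {6d0453d, f3ff36e}.
Ancestors of cec5acf: {076cc4b, 6d0453d, 7aaa2d7, 88ce314, cec5acf}.
Common ancestors: {6d0453d}.
The only common ancestor is 6d0453d, so it is the merge base.

6d0453d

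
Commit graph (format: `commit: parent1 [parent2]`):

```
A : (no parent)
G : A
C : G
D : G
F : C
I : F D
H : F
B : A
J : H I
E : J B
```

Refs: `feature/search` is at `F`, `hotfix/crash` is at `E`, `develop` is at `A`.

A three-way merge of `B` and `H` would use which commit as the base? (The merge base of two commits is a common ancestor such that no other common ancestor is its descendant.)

Ancestors of B: {A, B}.
Ancestors of H: {A, C, F, G, H}.
Common ancestors: {A}.
The only common ancestor is A, so it is the merge base.

A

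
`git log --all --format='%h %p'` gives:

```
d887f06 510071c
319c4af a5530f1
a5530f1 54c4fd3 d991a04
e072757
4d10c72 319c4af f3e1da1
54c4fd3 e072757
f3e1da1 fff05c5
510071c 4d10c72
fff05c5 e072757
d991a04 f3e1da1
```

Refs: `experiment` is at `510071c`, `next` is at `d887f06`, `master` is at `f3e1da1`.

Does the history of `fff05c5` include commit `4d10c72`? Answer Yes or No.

Ancestors of fff05c5: {e072757, fff05c5}.
4d10c72 is not in that set, so it is not an ancestor of fff05c5.

No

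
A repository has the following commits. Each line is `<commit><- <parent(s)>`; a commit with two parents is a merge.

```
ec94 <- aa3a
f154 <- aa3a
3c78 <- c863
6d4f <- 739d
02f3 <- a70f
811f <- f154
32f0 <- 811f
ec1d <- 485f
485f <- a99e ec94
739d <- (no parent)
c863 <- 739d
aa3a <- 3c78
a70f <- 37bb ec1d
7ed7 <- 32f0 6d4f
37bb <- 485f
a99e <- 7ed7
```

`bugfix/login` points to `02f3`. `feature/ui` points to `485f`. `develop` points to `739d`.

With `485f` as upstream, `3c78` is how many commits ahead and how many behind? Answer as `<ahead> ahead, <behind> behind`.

0 ahead, 9 behind

Reachable from 3c78: {3c78, 739d, c863}.
Reachable from 485f: {32f0, 3c78, 485f, 6d4f, 739d, 7ed7, 811f, a99e, aa3a, c863, ec94, f154}.
Only in 3c78's history (ahead): {} — 0.
Only in 485f's history (behind): {32f0, 485f, 6d4f, 7ed7, 811f, a99e, aa3a, ec94, f154} — 9.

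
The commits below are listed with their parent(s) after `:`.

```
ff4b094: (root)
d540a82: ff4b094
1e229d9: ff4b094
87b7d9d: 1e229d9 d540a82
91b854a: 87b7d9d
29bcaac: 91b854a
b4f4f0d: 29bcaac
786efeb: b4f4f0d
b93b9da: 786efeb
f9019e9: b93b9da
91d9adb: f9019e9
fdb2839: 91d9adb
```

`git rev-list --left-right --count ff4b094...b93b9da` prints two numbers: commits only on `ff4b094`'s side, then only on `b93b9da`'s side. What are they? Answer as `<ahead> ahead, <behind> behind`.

Reachable from ff4b094: {ff4b094}.
Reachable from b93b9da: {1e229d9, 29bcaac, 786efeb, 87b7d9d, 91b854a, b4f4f0d, b93b9da, d540a82, ff4b094}.
Only in ff4b094's history (ahead): {} — 0.
Only in b93b9da's history (behind): {1e229d9, 29bcaac, 786efeb, 87b7d9d, 91b854a, b4f4f0d, b93b9da, d540a82} — 8.

0 ahead, 8 behind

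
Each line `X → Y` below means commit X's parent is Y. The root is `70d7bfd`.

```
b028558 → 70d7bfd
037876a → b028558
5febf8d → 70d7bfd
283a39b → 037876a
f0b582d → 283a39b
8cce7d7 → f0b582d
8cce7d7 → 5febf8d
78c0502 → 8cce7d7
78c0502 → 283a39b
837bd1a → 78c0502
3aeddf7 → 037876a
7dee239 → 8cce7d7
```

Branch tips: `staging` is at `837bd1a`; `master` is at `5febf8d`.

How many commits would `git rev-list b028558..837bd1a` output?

7

Reachable from 837bd1a: {037876a, 283a39b, 5febf8d, 70d7bfd, 78c0502, 837bd1a, 8cce7d7, b028558, f0b582d}.
Reachable from b028558: {70d7bfd, b028558}.
In 837bd1a's history but not b028558's: {037876a, 283a39b, 5febf8d, 78c0502, 837bd1a, 8cce7d7, f0b582d} — 7 commits.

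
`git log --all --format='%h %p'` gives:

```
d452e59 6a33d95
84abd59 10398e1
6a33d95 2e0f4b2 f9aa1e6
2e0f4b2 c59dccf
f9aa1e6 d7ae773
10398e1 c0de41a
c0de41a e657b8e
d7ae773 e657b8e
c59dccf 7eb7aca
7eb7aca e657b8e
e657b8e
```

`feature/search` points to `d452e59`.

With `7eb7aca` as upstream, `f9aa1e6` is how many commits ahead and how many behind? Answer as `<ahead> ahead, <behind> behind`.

Reachable from f9aa1e6: {d7ae773, e657b8e, f9aa1e6}.
Reachable from 7eb7aca: {7eb7aca, e657b8e}.
Only in f9aa1e6's history (ahead): {d7ae773, f9aa1e6} — 2.
Only in 7eb7aca's history (behind): {7eb7aca} — 1.

2 ahead, 1 behind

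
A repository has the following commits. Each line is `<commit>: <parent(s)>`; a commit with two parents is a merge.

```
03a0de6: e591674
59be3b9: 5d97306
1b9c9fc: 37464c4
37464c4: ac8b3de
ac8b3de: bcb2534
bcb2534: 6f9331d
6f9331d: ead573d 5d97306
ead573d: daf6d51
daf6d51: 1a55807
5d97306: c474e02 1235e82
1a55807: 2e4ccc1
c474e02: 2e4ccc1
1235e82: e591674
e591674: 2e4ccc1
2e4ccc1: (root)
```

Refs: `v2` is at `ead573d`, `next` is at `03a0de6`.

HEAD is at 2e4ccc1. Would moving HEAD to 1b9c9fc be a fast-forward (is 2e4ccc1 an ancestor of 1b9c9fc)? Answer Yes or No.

Yes

A fast-forward from 2e4ccc1 to 1b9c9fc is possible iff 2e4ccc1 is an ancestor of 1b9c9fc.
Ancestors of 1b9c9fc: {1235e82, 1a55807, 1b9c9fc, 2e4ccc1, 37464c4, 5d97306, 6f9331d, ac8b3de, bcb2534, c474e02, daf6d51, e591674, ead573d}.
2e4ccc1 is among them, so fast-forward is possible.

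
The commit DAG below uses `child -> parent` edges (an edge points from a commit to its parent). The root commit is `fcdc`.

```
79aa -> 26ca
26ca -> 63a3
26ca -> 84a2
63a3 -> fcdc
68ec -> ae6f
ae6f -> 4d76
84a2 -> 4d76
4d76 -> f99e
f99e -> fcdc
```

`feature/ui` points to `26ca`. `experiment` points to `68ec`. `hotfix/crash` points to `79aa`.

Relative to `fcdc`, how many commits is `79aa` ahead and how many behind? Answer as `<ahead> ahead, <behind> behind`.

6 ahead, 0 behind

Reachable from 79aa: {26ca, 4d76, 63a3, 79aa, 84a2, f99e, fcdc}.
Reachable from fcdc: {fcdc}.
Only in 79aa's history (ahead): {26ca, 4d76, 63a3, 79aa, 84a2, f99e} — 6.
Only in fcdc's history (behind): {} — 0.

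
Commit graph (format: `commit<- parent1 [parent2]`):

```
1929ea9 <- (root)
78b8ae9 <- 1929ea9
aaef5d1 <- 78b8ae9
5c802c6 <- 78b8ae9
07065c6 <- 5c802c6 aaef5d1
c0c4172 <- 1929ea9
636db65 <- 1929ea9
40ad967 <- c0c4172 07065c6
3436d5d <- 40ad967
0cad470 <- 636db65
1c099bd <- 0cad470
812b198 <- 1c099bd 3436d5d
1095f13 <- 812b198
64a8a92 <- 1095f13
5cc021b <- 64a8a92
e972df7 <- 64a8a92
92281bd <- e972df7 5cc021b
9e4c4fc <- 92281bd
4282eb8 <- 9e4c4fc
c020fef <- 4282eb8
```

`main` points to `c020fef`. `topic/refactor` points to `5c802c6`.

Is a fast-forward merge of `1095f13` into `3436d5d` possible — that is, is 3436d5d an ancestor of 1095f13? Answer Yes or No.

A fast-forward from 3436d5d to 1095f13 is possible iff 3436d5d is an ancestor of 1095f13.
Ancestors of 1095f13: {07065c6, 0cad470, 1095f13, 1929ea9, 1c099bd, 3436d5d, 40ad967, 5c802c6, 636db65, 78b8ae9, 812b198, aaef5d1, c0c4172}.
3436d5d is among them, so fast-forward is possible.

Yes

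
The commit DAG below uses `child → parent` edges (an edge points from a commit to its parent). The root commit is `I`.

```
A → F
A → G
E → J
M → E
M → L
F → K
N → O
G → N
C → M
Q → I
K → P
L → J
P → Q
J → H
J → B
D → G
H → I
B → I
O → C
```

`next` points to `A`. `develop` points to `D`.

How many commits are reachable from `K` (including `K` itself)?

Walking parent pointers from K: reachable set = {I, K, P, Q}.
That is 4 commits.

4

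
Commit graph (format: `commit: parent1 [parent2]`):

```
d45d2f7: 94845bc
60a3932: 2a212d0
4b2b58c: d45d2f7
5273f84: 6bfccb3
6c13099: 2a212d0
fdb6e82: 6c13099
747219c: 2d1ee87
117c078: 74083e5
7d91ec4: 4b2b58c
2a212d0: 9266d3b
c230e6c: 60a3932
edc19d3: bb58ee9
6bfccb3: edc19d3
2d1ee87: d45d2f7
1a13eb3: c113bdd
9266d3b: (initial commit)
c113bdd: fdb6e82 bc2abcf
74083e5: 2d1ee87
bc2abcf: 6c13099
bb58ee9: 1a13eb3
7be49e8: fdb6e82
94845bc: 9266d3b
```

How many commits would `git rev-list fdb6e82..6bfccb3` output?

6

Reachable from 6bfccb3: {1a13eb3, 2a212d0, 6bfccb3, 6c13099, 9266d3b, bb58ee9, bc2abcf, c113bdd, edc19d3, fdb6e82}.
Reachable from fdb6e82: {2a212d0, 6c13099, 9266d3b, fdb6e82}.
In 6bfccb3's history but not fdb6e82's: {1a13eb3, 6bfccb3, bb58ee9, bc2abcf, c113bdd, edc19d3} — 6 commits.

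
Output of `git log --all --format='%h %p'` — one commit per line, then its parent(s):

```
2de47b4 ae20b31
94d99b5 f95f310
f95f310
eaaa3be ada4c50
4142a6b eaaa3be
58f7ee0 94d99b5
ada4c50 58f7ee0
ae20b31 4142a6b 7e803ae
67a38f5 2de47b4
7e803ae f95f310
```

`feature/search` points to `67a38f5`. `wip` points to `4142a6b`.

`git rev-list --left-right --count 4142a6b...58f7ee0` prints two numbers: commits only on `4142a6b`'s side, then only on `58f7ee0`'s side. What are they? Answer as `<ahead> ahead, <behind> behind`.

3 ahead, 0 behind

Reachable from 4142a6b: {4142a6b, 58f7ee0, 94d99b5, ada4c50, eaaa3be, f95f310}.
Reachable from 58f7ee0: {58f7ee0, 94d99b5, f95f310}.
Only in 4142a6b's history (ahead): {4142a6b, ada4c50, eaaa3be} — 3.
Only in 58f7ee0's history (behind): {} — 0.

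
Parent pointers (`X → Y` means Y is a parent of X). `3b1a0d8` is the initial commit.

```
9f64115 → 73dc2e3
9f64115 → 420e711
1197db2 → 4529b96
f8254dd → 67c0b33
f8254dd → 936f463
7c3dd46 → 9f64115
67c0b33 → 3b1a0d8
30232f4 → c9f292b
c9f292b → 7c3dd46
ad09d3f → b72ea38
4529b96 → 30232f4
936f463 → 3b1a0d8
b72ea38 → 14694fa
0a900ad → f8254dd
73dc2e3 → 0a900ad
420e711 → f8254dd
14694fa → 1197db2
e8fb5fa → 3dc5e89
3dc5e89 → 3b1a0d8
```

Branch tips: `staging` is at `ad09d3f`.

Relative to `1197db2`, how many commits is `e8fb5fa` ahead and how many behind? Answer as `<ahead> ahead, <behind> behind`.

Reachable from e8fb5fa: {3b1a0d8, 3dc5e89, e8fb5fa}.
Reachable from 1197db2: {0a900ad, 1197db2, 30232f4, 3b1a0d8, 420e711, 4529b96, 67c0b33, 73dc2e3, 7c3dd46, 936f463, 9f64115, c9f292b, f8254dd}.
Only in e8fb5fa's history (ahead): {3dc5e89, e8fb5fa} — 2.
Only in 1197db2's history (behind): {0a900ad, 1197db2, 30232f4, 420e711, 4529b96, 67c0b33, 73dc2e3, 7c3dd46, 936f463, 9f64115, c9f292b, f8254dd} — 12.

2 ahead, 12 behind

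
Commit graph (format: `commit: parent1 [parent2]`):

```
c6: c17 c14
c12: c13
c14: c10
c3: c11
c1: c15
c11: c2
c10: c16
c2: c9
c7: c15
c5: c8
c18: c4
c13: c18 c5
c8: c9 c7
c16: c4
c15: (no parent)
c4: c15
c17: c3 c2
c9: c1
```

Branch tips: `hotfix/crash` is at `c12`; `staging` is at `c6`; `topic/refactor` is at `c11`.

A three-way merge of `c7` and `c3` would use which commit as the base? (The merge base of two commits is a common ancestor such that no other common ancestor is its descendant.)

c15

Ancestors of c7: {c15, c7}.
Ancestors of c3: {c1, c11, c15, c2, c3, c9}.
Common ancestors: {c15}.
The only common ancestor is c15, so it is the merge base.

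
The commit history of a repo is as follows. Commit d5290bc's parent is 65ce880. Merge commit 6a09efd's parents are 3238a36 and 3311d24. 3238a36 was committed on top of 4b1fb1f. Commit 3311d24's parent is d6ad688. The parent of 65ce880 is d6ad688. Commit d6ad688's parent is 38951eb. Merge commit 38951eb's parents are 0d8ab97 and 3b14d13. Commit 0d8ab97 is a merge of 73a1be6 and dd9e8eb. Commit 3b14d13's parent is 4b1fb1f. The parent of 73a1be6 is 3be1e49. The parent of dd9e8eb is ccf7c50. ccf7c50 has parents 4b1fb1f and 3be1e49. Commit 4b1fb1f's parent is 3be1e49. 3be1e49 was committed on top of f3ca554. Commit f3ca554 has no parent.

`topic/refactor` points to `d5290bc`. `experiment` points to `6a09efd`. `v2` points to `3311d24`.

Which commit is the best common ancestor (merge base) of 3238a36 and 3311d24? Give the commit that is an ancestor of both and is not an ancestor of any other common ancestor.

4b1fb1f

Ancestors of 3238a36: {3238a36, 3be1e49, 4b1fb1f, f3ca554}.
Ancestors of 3311d24: {0d8ab97, 3311d24, 38951eb, 3b14d13, 3be1e49, 4b1fb1f, 73a1be6, ccf7c50, d6ad688, dd9e8eb, f3ca554}.
Common ancestors: {3be1e49, 4b1fb1f, f3ca554}.
Among these, 4b1fb1f is not an ancestor of any other common ancestor — it is the merge base.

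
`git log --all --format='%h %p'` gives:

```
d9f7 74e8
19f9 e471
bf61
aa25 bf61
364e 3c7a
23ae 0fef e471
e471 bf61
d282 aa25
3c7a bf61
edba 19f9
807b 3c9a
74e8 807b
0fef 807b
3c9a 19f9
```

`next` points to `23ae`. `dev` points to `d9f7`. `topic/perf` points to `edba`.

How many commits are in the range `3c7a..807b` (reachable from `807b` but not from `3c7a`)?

4

Reachable from 807b: {19f9, 3c9a, 807b, bf61, e471}.
Reachable from 3c7a: {3c7a, bf61}.
In 807b's history but not 3c7a's: {19f9, 3c9a, 807b, e471} — 4 commits.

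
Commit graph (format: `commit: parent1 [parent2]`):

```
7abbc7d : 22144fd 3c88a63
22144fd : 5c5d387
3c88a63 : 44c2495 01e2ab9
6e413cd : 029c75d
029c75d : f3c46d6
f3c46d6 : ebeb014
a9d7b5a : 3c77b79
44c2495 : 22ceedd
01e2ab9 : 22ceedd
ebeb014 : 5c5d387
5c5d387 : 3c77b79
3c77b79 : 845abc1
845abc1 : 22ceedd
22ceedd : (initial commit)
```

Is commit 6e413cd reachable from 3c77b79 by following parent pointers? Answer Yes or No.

No

Ancestors of 3c77b79: {22ceedd, 3c77b79, 845abc1}.
6e413cd is not in that set, so it is not an ancestor of 3c77b79.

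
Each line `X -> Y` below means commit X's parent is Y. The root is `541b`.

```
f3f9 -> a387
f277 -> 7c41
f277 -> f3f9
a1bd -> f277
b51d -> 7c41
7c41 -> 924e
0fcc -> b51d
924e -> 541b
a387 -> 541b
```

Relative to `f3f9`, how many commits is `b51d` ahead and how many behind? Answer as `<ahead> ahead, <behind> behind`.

3 ahead, 2 behind

Reachable from b51d: {541b, 7c41, 924e, b51d}.
Reachable from f3f9: {541b, a387, f3f9}.
Only in b51d's history (ahead): {7c41, 924e, b51d} — 3.
Only in f3f9's history (behind): {a387, f3f9} — 2.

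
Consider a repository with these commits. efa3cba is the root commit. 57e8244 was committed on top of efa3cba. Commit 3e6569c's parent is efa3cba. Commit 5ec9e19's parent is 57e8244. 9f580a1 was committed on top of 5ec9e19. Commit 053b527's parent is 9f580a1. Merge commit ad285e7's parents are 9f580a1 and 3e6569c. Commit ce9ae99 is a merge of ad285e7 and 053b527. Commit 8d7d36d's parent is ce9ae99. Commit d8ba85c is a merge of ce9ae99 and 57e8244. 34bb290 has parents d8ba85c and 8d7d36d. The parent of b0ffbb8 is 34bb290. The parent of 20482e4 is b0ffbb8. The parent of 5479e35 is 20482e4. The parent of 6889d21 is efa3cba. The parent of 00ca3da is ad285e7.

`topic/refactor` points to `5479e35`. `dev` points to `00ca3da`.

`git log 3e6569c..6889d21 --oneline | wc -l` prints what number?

Reachable from 6889d21: {6889d21, efa3cba}.
Reachable from 3e6569c: {3e6569c, efa3cba}.
In 6889d21's history but not 3e6569c's: {6889d21} — 1 commit.

1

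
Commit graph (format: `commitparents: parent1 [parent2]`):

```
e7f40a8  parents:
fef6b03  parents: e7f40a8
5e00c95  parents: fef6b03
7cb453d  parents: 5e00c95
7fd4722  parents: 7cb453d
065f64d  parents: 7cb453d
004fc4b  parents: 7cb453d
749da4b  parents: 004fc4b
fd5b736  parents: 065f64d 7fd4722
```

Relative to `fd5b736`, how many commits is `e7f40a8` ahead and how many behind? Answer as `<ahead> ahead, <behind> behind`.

Reachable from e7f40a8: {e7f40a8}.
Reachable from fd5b736: {065f64d, 5e00c95, 7cb453d, 7fd4722, e7f40a8, fd5b736, fef6b03}.
Only in e7f40a8's history (ahead): {} — 0.
Only in fd5b736's history (behind): {065f64d, 5e00c95, 7cb453d, 7fd4722, fd5b736, fef6b03} — 6.

0 ahead, 6 behind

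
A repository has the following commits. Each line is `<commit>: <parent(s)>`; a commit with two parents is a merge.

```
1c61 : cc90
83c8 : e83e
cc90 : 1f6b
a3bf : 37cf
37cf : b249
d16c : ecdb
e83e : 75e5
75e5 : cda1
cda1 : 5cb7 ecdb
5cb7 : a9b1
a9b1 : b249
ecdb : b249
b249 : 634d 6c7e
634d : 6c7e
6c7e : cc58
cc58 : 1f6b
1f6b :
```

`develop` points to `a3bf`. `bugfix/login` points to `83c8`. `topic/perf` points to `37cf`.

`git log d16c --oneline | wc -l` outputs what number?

Walking parent pointers from d16c: reachable set = {1f6b, 634d, 6c7e, b249, cc58, d16c, ecdb}.
That is 7 commits.

7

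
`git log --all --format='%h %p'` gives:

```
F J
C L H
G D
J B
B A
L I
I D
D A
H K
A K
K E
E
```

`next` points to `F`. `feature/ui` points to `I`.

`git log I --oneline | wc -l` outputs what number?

Walking parent pointers from I: reachable set = {A, D, E, I, K}.
That is 5 commits.

5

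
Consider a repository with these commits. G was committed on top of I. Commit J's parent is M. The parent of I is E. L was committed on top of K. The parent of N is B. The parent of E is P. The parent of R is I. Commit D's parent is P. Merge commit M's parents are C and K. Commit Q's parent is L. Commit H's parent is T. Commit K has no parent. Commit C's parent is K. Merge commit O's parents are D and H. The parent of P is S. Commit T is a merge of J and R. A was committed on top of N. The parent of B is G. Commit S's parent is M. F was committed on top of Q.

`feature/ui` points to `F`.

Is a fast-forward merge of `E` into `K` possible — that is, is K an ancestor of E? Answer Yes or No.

A fast-forward from K to E is possible iff K is an ancestor of E.
Ancestors of E: {C, E, K, M, P, S}.
K is among them, so fast-forward is possible.

Yes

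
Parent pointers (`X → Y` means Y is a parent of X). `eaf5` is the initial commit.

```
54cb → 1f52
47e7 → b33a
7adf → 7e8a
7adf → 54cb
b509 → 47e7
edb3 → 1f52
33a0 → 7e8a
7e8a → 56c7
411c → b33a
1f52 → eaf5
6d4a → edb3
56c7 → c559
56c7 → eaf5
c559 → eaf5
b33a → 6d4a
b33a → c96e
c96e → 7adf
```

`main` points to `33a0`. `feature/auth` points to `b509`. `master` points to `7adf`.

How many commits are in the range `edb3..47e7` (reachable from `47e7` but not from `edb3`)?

Reachable from 47e7: {1f52, 47e7, 54cb, 56c7, 6d4a, 7adf, 7e8a, b33a, c559, c96e, eaf5, edb3}.
Reachable from edb3: {1f52, eaf5, edb3}.
In 47e7's history but not edb3's: {47e7, 54cb, 56c7, 6d4a, 7adf, 7e8a, b33a, c559, c96e} — 9 commits.

9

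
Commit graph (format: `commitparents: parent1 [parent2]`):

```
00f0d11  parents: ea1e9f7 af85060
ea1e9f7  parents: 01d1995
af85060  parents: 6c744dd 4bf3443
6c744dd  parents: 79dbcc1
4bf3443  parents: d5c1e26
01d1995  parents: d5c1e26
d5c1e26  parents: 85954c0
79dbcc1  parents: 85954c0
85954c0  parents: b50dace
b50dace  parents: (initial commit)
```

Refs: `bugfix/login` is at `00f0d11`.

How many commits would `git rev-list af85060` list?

Walking parent pointers from af85060: reachable set = {4bf3443, 6c744dd, 79dbcc1, 85954c0, af85060, b50dace, d5c1e26}.
That is 7 commits.

7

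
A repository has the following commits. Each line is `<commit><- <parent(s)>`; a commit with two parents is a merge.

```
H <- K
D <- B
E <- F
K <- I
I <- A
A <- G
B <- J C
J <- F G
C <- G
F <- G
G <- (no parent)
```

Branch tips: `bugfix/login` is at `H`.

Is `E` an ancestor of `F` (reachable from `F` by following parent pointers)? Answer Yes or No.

Ancestors of F: {F, G}.
E is not in that set, so it is not an ancestor of F.

No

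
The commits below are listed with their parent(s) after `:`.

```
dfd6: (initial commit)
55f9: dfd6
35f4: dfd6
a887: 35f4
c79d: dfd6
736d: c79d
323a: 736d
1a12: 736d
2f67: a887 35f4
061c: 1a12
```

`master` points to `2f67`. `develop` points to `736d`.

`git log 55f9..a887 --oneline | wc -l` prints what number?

Reachable from a887: {35f4, a887, dfd6}.
Reachable from 55f9: {55f9, dfd6}.
In a887's history but not 55f9's: {35f4, a887} — 2 commits.

2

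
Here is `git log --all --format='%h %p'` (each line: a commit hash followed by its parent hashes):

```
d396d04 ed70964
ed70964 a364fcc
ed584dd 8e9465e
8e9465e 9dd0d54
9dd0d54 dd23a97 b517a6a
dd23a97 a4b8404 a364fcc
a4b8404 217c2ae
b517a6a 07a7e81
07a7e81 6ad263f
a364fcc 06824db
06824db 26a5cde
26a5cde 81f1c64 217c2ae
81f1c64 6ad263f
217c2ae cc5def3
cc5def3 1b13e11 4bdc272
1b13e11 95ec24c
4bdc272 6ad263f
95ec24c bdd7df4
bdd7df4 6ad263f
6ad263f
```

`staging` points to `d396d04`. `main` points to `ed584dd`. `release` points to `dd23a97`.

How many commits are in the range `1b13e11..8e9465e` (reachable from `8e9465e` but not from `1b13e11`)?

Reachable from 8e9465e: {06824db, 07a7e81, 1b13e11, 217c2ae, 26a5cde, 4bdc272, 6ad263f, 81f1c64, 8e9465e, 95ec24c, 9dd0d54, a364fcc, a4b8404, b517a6a, bdd7df4, cc5def3, dd23a97}.
Reachable from 1b13e11: {1b13e11, 6ad263f, 95ec24c, bdd7df4}.
In 8e9465e's history but not 1b13e11's: {06824db, 07a7e81, 217c2ae, 26a5cde, 4bdc272, 81f1c64, 8e9465e, 9dd0d54, a364fcc, a4b8404, b517a6a, cc5def3, dd23a97} — 13 commits.

13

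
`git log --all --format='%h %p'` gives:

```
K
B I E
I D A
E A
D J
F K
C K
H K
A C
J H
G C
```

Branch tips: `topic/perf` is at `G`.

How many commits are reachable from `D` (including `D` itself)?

4

Walking parent pointers from D: reachable set = {D, H, J, K}.
That is 4 commits.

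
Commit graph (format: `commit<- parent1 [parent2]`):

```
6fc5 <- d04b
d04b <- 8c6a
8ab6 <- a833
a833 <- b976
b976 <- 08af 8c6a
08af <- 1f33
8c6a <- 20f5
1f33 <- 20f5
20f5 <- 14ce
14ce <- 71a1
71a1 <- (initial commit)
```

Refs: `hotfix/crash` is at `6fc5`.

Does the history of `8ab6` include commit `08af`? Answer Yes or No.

Yes

Ancestors of 8ab6 (commits reachable by following parents): {08af, 14ce, 1f33, 20f5, 71a1, 8ab6, 8c6a, a833, b976}.
08af is in that set, so it is an ancestor of 8ab6.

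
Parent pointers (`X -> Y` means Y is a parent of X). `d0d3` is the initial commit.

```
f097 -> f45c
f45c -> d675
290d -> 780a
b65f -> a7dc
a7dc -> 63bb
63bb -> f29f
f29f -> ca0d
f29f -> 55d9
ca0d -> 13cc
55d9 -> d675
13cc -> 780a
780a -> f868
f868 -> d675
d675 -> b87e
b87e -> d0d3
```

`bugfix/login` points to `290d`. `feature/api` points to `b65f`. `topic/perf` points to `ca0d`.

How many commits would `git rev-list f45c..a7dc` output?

Reachable from a7dc: {13cc, 55d9, 63bb, 780a, a7dc, b87e, ca0d, d0d3, d675, f29f, f868}.
Reachable from f45c: {b87e, d0d3, d675, f45c}.
In a7dc's history but not f45c's: {13cc, 55d9, 63bb, 780a, a7dc, ca0d, f29f, f868} — 8 commits.

8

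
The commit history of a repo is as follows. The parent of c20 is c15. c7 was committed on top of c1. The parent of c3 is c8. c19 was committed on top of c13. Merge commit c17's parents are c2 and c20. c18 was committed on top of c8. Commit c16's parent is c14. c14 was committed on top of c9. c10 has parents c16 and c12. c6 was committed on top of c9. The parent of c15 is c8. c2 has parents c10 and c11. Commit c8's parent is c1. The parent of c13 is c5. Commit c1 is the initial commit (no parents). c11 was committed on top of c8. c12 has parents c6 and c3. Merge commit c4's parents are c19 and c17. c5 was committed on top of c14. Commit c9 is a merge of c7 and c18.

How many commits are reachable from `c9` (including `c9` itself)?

Walking parent pointers from c9: reachable set = {c1, c18, c7, c8, c9}.
That is 5 commits.

5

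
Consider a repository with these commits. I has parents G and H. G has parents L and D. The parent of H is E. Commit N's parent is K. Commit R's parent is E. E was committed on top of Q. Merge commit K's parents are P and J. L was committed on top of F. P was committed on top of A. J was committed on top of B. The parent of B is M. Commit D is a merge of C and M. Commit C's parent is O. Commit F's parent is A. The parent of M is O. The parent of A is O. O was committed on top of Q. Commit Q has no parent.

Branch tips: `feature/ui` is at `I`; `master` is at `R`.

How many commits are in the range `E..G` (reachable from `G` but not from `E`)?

8

Reachable from G: {A, C, D, F, G, L, M, O, Q}.
Reachable from E: {E, Q}.
In G's history but not E's: {A, C, D, F, G, L, M, O} — 8 commits.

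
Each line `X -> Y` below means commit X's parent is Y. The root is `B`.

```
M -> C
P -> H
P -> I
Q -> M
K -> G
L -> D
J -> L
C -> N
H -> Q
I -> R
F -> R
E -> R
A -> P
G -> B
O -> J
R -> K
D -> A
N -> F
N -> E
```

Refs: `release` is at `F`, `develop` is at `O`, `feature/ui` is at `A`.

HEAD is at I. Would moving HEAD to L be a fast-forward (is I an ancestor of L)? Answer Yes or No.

Yes

A fast-forward from I to L is possible iff I is an ancestor of L.
Ancestors of L: {A, B, C, D, E, F, G, H, I, K, L, M, N, P, Q, R}.
I is among them, so fast-forward is possible.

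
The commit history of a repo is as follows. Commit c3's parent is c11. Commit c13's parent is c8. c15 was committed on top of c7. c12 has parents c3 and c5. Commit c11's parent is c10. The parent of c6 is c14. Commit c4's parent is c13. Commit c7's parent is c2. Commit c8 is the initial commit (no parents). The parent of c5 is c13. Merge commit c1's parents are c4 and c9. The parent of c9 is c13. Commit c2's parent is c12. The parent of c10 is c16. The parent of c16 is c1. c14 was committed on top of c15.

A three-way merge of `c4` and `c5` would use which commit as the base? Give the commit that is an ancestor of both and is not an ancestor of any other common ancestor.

Ancestors of c4: {c13, c4, c8}.
Ancestors of c5: {c13, c5, c8}.
Common ancestors: {c13, c8}.
Among these, c13 is not an ancestor of any other common ancestor — it is the merge base.

c13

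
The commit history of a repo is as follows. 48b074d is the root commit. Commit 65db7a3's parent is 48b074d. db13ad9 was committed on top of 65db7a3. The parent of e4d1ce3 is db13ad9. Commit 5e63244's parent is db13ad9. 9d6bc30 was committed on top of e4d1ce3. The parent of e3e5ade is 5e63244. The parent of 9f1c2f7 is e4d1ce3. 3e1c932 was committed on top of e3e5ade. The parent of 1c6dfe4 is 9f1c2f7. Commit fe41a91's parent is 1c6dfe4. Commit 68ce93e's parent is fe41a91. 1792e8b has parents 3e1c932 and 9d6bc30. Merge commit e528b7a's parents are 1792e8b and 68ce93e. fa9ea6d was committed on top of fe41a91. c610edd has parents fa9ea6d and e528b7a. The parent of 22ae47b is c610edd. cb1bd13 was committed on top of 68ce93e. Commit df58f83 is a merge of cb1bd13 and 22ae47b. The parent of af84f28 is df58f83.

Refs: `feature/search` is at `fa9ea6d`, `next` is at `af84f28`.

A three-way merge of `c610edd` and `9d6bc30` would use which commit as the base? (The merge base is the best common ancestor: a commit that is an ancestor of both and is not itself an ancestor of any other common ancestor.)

9d6bc30

Ancestors of c610edd: {1792e8b, 1c6dfe4, 3e1c932, 48b074d, 5e63244, 65db7a3, 68ce93e, 9d6bc30, 9f1c2f7, c610edd, db13ad9, e3e5ade, e4d1ce3, e528b7a, fa9ea6d, fe41a91}.
Ancestors of 9d6bc30: {48b074d, 65db7a3, 9d6bc30, db13ad9, e4d1ce3}.
Common ancestors: {48b074d, 65db7a3, 9d6bc30, db13ad9, e4d1ce3}.
Among these, 9d6bc30 is not an ancestor of any other common ancestor — it is the merge base.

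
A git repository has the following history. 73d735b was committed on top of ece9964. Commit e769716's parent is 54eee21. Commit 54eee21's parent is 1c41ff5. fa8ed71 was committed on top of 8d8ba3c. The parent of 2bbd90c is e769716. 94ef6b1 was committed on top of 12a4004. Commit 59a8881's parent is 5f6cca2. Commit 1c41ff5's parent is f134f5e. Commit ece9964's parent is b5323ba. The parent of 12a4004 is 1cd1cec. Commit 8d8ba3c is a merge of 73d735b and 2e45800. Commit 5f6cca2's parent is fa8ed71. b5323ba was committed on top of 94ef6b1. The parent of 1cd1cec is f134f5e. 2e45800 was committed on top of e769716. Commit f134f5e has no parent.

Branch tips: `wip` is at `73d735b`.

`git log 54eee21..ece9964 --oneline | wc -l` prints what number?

Reachable from ece9964: {12a4004, 1cd1cec, 94ef6b1, b5323ba, ece9964, f134f5e}.
Reachable from 54eee21: {1c41ff5, 54eee21, f134f5e}.
In ece9964's history but not 54eee21's: {12a4004, 1cd1cec, 94ef6b1, b5323ba, ece9964} — 5 commits.

5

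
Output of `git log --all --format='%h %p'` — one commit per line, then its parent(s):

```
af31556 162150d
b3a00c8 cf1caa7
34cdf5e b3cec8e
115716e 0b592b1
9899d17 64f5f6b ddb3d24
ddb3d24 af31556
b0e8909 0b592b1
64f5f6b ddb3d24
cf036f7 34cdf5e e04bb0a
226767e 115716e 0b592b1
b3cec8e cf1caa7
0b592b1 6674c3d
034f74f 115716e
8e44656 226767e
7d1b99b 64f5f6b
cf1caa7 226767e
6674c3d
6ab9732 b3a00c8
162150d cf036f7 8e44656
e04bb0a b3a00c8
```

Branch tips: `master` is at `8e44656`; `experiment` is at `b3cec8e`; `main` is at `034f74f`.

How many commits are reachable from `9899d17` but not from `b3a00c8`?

10

Reachable from 9899d17: {0b592b1, 115716e, 162150d, 226767e, 34cdf5e, 64f5f6b, 6674c3d, 8e44656, 9899d17, af31556, b3a00c8, b3cec8e, cf036f7, cf1caa7, ddb3d24, e04bb0a}.
Reachable from b3a00c8: {0b592b1, 115716e, 226767e, 6674c3d, b3a00c8, cf1caa7}.
In 9899d17's history but not b3a00c8's: {162150d, 34cdf5e, 64f5f6b, 8e44656, 9899d17, af31556, b3cec8e, cf036f7, ddb3d24, e04bb0a} — 10 commits.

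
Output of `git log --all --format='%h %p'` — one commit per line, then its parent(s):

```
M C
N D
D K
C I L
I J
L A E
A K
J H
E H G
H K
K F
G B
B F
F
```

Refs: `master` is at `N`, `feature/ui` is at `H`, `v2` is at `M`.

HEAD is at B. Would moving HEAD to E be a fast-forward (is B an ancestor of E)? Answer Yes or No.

Yes

A fast-forward from B to E is possible iff B is an ancestor of E.
Ancestors of E: {B, E, F, G, H, K}.
B is among them, so fast-forward is possible.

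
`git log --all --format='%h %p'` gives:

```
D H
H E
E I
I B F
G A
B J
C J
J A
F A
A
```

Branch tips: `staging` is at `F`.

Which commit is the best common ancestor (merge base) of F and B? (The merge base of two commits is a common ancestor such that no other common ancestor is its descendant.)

Ancestors of F: {A, F}.
Ancestors of B: {A, B, J}.
Common ancestors: {A}.
The only common ancestor is A, so it is the merge base.

A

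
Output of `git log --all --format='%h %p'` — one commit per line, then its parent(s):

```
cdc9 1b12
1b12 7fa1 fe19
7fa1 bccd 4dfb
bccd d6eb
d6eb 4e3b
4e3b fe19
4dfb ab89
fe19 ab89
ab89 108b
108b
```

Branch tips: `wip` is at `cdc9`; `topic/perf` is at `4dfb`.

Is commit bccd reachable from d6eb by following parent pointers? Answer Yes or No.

Ancestors of d6eb: {108b, 4e3b, ab89, d6eb, fe19}.
bccd is not in that set, so it is not an ancestor of d6eb.

No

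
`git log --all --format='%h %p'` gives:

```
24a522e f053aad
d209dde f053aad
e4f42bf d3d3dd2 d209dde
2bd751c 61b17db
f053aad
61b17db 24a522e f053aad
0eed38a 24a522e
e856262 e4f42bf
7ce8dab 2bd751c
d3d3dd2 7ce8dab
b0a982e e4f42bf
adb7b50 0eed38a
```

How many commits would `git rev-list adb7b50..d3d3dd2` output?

Reachable from d3d3dd2: {24a522e, 2bd751c, 61b17db, 7ce8dab, d3d3dd2, f053aad}.
Reachable from adb7b50: {0eed38a, 24a522e, adb7b50, f053aad}.
In d3d3dd2's history but not adb7b50's: {2bd751c, 61b17db, 7ce8dab, d3d3dd2} — 4 commits.

4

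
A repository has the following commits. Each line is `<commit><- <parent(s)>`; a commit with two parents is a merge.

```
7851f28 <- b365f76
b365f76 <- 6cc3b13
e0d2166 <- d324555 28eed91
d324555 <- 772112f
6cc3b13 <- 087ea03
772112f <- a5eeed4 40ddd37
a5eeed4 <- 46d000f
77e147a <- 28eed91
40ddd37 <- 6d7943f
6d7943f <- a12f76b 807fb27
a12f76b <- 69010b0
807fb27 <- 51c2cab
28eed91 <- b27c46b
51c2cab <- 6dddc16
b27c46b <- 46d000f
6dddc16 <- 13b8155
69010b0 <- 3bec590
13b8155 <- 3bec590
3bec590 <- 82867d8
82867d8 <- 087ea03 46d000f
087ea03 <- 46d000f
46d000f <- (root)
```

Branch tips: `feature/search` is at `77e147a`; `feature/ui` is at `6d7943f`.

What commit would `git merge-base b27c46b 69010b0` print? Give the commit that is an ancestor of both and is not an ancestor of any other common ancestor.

46d000f

Ancestors of b27c46b: {46d000f, b27c46b}.
Ancestors of 69010b0: {087ea03, 3bec590, 46d000f, 69010b0, 82867d8}.
Common ancestors: {46d000f}.
The only common ancestor is 46d000f, so it is the merge base.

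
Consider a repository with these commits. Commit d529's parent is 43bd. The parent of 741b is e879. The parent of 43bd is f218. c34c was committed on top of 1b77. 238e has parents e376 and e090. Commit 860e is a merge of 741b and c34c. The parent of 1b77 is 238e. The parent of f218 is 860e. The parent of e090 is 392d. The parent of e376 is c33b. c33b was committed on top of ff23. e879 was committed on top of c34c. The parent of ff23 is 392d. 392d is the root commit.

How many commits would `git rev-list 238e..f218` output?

6

Reachable from f218: {1b77, 238e, 392d, 741b, 860e, c33b, c34c, e090, e376, e879, f218, ff23}.
Reachable from 238e: {238e, 392d, c33b, e090, e376, ff23}.
In f218's history but not 238e's: {1b77, 741b, 860e, c34c, e879, f218} — 6 commits.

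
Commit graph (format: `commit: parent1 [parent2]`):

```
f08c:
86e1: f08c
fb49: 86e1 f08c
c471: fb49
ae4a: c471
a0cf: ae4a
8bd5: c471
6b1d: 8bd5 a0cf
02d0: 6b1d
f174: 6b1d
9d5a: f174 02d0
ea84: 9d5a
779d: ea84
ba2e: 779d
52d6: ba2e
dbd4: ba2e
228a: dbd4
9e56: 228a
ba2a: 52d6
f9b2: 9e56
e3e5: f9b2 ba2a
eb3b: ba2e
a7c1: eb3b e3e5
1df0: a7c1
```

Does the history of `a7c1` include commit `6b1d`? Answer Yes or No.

Ancestors of a7c1 (commits reachable by following parents): {02d0, 228a, 52d6, 6b1d, 779d, 86e1, 8bd5, 9d5a, 9e56, a0cf, a7c1, ae4a, ba2a, ba2e, c471, dbd4, e3e5, ea84, eb3b, f08c, f174, f9b2, fb49}.
6b1d is in that set, so it is an ancestor of a7c1.

Yes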